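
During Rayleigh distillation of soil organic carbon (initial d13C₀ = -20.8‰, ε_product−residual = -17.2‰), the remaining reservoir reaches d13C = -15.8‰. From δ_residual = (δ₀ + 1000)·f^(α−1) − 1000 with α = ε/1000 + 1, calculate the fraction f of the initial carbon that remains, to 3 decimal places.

0.744

α − 1 = ε/1000 = -0.0172
(δ_res + 1000)/(δ₀ + 1000) = (-15.8 + 1000)/(-20.8 + 1000) = 984.2/979.2 = 1.005106
f = 1.005106^(1/-0.0172) = exp(ln(1.005106)/-0.0172) = exp(0.00509/-0.0172)
f = exp(-0.2961) = 0.7437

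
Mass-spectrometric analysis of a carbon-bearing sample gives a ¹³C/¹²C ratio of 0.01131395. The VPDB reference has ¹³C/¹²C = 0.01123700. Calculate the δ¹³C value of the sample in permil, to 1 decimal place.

6.8 permil

δ¹³C = (R_sample / R_standard − 1) × 1000
R_sample / R_standard = 0.01131395 / 0.01123700 = 1.006848
δ¹³C = (1.006848 − 1) × 1000 = 6.85 permil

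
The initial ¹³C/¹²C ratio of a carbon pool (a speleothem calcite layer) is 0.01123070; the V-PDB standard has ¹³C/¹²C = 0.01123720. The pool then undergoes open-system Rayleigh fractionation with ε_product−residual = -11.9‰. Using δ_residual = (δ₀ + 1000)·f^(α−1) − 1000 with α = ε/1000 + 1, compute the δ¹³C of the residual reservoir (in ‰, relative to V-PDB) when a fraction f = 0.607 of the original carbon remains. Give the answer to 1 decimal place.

δ₀ = (0.01123070/0.01123720 − 1)×1000 = (0.999422 − 1)×1000 = -0.578‰
α − 1 = ε/1000 = -0.0119
f^(α−1) = 0.607^(-0.0119) = 1.005958
δ_res = (-0.578 + 1000) × 1.005958 − 1000 = 1005.377 − 1000 = 5.38‰

5.4‰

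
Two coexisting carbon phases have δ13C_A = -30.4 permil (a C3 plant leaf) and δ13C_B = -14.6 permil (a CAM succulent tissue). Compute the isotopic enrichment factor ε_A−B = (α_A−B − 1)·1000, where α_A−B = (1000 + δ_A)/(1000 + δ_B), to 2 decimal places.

-16.03 permil

α_A−B = (1000 + -30.4) / (1000 + -14.6) = 969.6 / 985.4 = 0.983966
ε_A−B = (0.983966 − 1) × 1000 = -16.034 permil
(The approximation ε ≈ δ_A − δ_B would give -15.8 permil.)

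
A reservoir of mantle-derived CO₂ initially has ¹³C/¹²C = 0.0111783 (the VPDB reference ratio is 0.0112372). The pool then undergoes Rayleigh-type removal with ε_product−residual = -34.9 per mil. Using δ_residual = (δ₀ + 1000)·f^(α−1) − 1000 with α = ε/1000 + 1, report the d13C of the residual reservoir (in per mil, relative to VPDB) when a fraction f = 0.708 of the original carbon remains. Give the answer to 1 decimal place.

δ₀ = (0.0111783/0.0112372 − 1)×1000 = (0.994758 − 1)×1000 = -5.242 per mil
α − 1 = ε/1000 = -0.0349
f^(α−1) = 0.708^(-0.0349) = 1.012124
δ_res = (-5.242 + 1000) × 1.012124 − 1000 = 1006.819 − 1000 = 6.82 per mil

6.8 per mil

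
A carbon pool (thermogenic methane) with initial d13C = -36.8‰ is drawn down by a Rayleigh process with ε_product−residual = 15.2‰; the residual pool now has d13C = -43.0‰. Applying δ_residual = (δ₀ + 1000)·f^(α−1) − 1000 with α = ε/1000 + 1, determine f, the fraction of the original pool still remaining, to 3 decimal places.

0.654

α − 1 = ε/1000 = 0.0152
(δ_res + 1000)/(δ₀ + 1000) = (-43.0 + 1000)/(-36.8 + 1000) = 957.0/963.2 = 0.993563
f = 0.993563^(1/0.0152) = exp(ln(0.993563)/0.0152) = exp(-0.00646/0.0152)
f = exp(-0.4248) = 0.6539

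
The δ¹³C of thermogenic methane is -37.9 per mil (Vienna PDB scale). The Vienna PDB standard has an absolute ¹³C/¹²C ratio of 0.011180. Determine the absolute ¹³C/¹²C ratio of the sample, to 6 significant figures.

R_sample = R_standard × (δ¹³C/1000 + 1)
R_sample = 0.011180 × (-37.9/1000 + 1) = 0.011180 × 0.962100
R_sample = 0.0107563

0.0107563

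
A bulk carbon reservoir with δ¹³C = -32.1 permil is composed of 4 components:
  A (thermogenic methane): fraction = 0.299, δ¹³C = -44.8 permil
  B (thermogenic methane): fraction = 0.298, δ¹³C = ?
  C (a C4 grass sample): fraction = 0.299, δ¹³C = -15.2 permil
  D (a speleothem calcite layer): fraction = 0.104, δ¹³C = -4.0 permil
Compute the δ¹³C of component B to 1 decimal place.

-46.1 permil

Isotope mass balance: δ_bulk = Σ fᵢ·δᵢ.
-32.1 = 0.299×(-44.8) + 0.298×δ_B + 0.299×(-15.2) + 0.104×(-4.0)
0.298·δ_B = -32.1 − (-18.356) = -13.744
δ_B = -13.744 / 0.298 = -46.12 permil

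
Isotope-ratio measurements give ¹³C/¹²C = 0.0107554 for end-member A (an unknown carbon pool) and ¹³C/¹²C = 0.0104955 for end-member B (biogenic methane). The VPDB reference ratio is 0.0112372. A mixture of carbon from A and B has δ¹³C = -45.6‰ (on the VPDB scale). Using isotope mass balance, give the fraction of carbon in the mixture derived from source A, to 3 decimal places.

δ_A = (0.0107554/0.0112372 − 1)×1000 = (0.957125 − 1)×1000 = -42.875‰
δ_B = (0.0104955/0.0112372 − 1)×1000 = (0.933996 − 1)×1000 = -66.004‰
f_A = (δ_mix − δ_B)/(δ_A − δ_B) = (-45.6 − (-66.004))/(-42.875 − (-66.004))
f_A = 20.404 / 23.129 = 0.8822

0.882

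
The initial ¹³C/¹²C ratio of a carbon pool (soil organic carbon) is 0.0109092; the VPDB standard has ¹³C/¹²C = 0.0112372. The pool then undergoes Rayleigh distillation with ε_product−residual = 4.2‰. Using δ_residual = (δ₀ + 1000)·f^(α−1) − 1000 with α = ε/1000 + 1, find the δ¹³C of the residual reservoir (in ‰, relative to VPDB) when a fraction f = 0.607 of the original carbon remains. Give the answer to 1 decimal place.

-31.2‰

δ₀ = (0.0109092/0.0112372 − 1)×1000 = (0.970811 − 1)×1000 = -29.189‰
α − 1 = ε/1000 = 0.0042
f^(α−1) = 0.607^(0.0042) = 0.997905
δ_res = (-29.189 + 1000) × 0.997905 − 1000 = 968.778 − 1000 = -31.22‰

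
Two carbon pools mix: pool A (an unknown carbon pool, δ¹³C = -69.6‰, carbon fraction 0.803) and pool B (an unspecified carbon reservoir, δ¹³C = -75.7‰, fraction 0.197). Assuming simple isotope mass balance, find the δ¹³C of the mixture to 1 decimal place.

δ_mix = f_A·δ_A + f_B·δ_B
δ_mix = 0.803 × (-69.6) + 0.197 × (-75.7)
δ_mix = -55.89 + -14.91 = -70.80‰

-70.8‰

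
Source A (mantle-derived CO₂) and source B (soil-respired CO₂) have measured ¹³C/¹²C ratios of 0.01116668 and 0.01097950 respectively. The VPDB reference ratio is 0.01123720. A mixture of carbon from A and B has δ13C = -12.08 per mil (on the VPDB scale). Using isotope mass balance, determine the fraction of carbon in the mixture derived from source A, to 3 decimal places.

δ_A = (0.01116668/0.01123720 − 1)×1000 = (0.993724 − 1)×1000 = -6.276 per mil
δ_B = (0.01097950/0.01123720 − 1)×1000 = (0.977067 − 1)×1000 = -22.933 per mil
f_A = (δ_mix − δ_B)/(δ_A − δ_B) = (-12.08 − (-22.933))/(-6.276 − (-22.933))
f_A = 10.853 / 16.657 = 0.6515

0.652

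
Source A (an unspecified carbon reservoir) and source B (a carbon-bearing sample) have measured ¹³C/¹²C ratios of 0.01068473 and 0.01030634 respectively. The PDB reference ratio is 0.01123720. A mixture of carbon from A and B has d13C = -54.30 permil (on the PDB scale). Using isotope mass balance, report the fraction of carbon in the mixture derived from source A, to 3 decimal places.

δ_A = (0.01068473/0.01123720 − 1)×1000 = (0.950836 − 1)×1000 = -49.164 permil
δ_B = (0.01030634/0.01123720 − 1)×1000 = (0.917163 − 1)×1000 = -82.837 permil
f_A = (δ_mix − δ_B)/(δ_A − δ_B) = (-54.30 − (-82.837))/(-49.164 − (-82.837))
f_A = 28.537 / 33.673 = 0.8475

0.847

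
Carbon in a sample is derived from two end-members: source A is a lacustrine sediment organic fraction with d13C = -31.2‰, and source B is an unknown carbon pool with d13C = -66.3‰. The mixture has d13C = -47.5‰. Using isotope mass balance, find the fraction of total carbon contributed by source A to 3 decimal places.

0.536

δ_mix = f_A·δ_A + (1 − f_A)·δ_B  ⇒  f_A = (δ_mix − δ_B)/(δ_A − δ_B)
f_A = (-47.5 − (-66.3)) / (-31.2 − (-66.3))
f_A = 18.8 / 35.1 = 0.5356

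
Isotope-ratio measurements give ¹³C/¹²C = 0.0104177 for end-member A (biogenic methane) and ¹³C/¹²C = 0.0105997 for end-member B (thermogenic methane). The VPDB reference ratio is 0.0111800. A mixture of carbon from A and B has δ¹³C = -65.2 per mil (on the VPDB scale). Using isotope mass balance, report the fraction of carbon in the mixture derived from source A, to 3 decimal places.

0.817

δ_A = (0.0104177/0.0111800 − 1)×1000 = (0.931816 − 1)×1000 = -68.184 per mil
δ_B = (0.0105997/0.0111800 − 1)×1000 = (0.948095 − 1)×1000 = -51.905 per mil
f_A = (δ_mix − δ_B)/(δ_A − δ_B) = (-65.2 − (-51.905))/(-68.184 − (-51.905))
f_A = -13.295 / -16.279 = 0.8167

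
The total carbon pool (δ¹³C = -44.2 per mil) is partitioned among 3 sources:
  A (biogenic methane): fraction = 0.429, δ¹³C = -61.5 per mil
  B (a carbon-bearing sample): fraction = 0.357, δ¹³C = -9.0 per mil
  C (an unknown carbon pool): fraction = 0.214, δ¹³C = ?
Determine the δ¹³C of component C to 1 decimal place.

-68.2 per mil

Isotope mass balance: δ_bulk = Σ fᵢ·δᵢ.
-44.2 = 0.429×(-61.5) + 0.357×(-9.0) + 0.214×δ_C
0.214·δ_C = -44.2 − (-29.596) = -14.604
δ_C = -14.604 / 0.214 = -68.24 per mil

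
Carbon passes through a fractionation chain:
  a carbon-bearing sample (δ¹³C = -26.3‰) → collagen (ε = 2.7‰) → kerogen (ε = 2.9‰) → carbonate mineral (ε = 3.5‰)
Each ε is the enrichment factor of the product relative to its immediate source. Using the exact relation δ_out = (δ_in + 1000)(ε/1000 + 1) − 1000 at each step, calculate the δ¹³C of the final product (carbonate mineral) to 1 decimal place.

step 1: δ = (-26.30 + 1000)·(2.7/1000 + 1) − 1000 = -23.67‰
step 2: δ = (-23.67 + 1000)·(2.9/1000 + 1) − 1000 = -20.84‰
step 3: δ = (-20.84 + 1000)·(3.5/1000 + 1) − 1000 = -17.41‰

-17.4‰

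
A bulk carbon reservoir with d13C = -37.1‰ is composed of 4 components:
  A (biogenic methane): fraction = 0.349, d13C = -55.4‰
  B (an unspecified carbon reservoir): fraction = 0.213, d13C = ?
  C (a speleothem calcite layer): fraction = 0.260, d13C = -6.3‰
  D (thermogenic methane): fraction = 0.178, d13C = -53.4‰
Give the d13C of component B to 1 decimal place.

Isotope mass balance: δ_bulk = Σ fᵢ·δᵢ.
-37.1 = 0.349×(-55.4) + 0.213×δ_B + 0.260×(-6.3) + 0.178×(-53.4)
0.213·δ_B = -37.1 − (-30.478) = -6.622
δ_B = -6.622 / 0.213 = -31.09‰

-31.1‰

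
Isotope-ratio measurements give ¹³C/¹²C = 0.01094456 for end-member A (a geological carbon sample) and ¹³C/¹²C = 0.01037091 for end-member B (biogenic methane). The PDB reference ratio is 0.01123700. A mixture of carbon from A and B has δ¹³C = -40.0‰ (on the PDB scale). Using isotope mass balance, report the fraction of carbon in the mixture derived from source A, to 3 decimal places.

δ_A = (0.01094456/0.01123700 − 1)×1000 = (0.973975 − 1)×1000 = -26.025‰
δ_B = (0.01037091/0.01123700 − 1)×1000 = (0.922925 − 1)×1000 = -77.075‰
f_A = (δ_mix − δ_B)/(δ_A − δ_B) = (-40.0 − (-77.075))/(-26.025 − (-77.075))
f_A = 37.075 / 51.050 = 0.7262

0.726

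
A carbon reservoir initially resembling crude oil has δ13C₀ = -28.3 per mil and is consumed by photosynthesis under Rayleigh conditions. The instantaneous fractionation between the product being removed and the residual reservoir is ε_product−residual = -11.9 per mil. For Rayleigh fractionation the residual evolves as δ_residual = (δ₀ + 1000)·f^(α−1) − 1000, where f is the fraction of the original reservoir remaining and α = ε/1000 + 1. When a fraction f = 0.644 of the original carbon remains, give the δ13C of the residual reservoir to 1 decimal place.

Rayleigh residual: δ_res = (δ₀ + 1000)·f^(α−1) − 1000
α = ε/1000 + 1 = 0.98810, so α − 1 = -0.01190
f^(α−1) = 0.644^(-0.01190) = 1.005250
δ_res = (-28.3 + 1000) × 1.005250 − 1000 = 976.802 − 1000 = -23.20 per mil

-23.2 per mil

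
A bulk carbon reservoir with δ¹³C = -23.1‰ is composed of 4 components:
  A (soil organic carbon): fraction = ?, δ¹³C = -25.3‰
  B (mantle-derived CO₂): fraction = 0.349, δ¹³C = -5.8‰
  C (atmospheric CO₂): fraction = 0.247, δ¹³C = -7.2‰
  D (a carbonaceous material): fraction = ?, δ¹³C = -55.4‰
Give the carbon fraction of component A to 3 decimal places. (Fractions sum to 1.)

0.102

Let f_A and f_D be the unknown fractions; fractions sum to 1 so f_A + f_D = 0.404.
Mass balance: Σ fᵢ·δᵢ = δ_bulk ⇒ f_A·(-25.3) + f_D·(-55.4) = -23.1 − (-3.803) = -19.297
Substitute f_D = 0.404 − f_A:
f_A·(-25.3 − -55.4) = -19.297 − 0.404×(-55.4) = 3.084
f_A = 3.084 / 30.1 = 0.1025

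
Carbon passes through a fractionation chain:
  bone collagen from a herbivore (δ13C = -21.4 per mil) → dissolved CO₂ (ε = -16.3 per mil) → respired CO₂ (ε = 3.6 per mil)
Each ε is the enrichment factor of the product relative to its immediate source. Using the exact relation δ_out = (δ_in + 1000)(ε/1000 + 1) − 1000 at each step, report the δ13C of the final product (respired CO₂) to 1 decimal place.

step 1: δ = (-21.40 + 1000)·(-16.3/1000 + 1) − 1000 = -37.35 per mil
step 2: δ = (-37.35 + 1000)·(3.6/1000 + 1) − 1000 = -33.89 per mil

-33.9 per mil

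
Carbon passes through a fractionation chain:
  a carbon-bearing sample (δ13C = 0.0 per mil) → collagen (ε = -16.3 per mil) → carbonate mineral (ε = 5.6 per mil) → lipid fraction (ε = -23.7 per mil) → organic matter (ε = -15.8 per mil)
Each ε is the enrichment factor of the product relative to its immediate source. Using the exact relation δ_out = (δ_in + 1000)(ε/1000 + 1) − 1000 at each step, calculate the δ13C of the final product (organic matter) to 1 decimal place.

step 1: δ = (-0.00 + 1000)·(-16.3/1000 + 1) − 1000 = -16.30 per mil
step 2: δ = (-16.30 + 1000)·(5.6/1000 + 1) − 1000 = -10.79 per mil
step 3: δ = (-10.79 + 1000)·(-23.7/1000 + 1) − 1000 = -34.24 per mil
step 4: δ = (-34.24 + 1000)·(-15.8/1000 + 1) − 1000 = -49.49 per mil

-49.5 per mil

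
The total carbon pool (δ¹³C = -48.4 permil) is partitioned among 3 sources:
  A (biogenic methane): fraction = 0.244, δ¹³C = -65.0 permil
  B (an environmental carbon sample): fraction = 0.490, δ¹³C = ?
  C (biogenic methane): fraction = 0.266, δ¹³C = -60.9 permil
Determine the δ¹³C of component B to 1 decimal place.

Isotope mass balance: δ_bulk = Σ fᵢ·δᵢ.
-48.4 = 0.244×(-65.0) + 0.490×δ_B + 0.266×(-60.9)
0.490·δ_B = -48.4 − (-32.059) = -16.341
δ_B = -16.341 / 0.490 = -33.35 permil

-33.3 permil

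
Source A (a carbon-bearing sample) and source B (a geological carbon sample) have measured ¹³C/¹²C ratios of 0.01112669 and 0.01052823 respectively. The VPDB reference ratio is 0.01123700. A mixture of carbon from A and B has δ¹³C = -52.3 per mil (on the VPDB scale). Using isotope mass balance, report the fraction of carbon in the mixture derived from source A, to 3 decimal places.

0.202

δ_A = (0.01112669/0.01123700 − 1)×1000 = (0.990183 − 1)×1000 = -9.817 per mil
δ_B = (0.01052823/0.01123700 − 1)×1000 = (0.936925 − 1)×1000 = -63.075 per mil
f_A = (δ_mix − δ_B)/(δ_A − δ_B) = (-52.3 − (-63.075))/(-9.817 − (-63.075))
f_A = 10.775 / 53.258 = 0.2023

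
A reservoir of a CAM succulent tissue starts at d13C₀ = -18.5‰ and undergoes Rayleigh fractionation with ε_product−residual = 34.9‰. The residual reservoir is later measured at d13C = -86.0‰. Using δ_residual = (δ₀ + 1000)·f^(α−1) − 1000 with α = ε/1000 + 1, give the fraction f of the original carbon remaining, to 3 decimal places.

α − 1 = ε/1000 = 0.0349
(δ_res + 1000)/(δ₀ + 1000) = (-86.0 + 1000)/(-18.5 + 1000) = 914.0/981.5 = 0.931228
f = 0.931228^(1/0.0349) = exp(ln(0.931228)/0.0349) = exp(-0.07125/0.0349)
f = exp(-2.0416) = 0.1298

0.130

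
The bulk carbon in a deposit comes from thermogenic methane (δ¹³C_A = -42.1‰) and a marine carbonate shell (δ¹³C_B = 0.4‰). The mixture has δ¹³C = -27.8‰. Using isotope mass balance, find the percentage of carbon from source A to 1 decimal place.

66.4%

δ_mix = f_A·δ_A + (1 − f_A)·δ_B  ⇒  f_A = (δ_mix − δ_B)/(δ_A − δ_B)
f_A = (-27.8 − (0.4)) / (-42.1 − (0.4))
f_A = -28.2 / -42.5 = 0.6635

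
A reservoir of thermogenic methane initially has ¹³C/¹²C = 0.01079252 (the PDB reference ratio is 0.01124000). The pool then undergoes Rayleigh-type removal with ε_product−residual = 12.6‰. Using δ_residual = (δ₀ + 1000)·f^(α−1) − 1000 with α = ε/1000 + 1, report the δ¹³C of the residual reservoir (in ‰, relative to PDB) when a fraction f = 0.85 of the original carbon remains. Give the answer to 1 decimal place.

-41.8‰

δ₀ = (0.01079252/0.01124000 − 1)×1000 = (0.960189 − 1)×1000 = -39.811‰
α − 1 = ε/1000 = 0.0126
f^(α−1) = 0.85^(0.0126) = 0.997954
δ_res = (-39.811 + 1000) × 0.997954 − 1000 = 958.224 − 1000 = -41.78‰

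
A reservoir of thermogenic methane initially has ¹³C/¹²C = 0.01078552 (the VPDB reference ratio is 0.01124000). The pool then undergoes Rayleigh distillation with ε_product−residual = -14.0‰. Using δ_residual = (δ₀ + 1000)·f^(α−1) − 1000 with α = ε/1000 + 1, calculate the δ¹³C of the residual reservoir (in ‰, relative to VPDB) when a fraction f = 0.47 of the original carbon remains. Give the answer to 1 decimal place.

-30.2‰

δ₀ = (0.01078552/0.01124000 − 1)×1000 = (0.959566 − 1)×1000 = -40.434‰
α − 1 = ε/1000 = -0.0140
f^(α−1) = 0.47^(-0.0140) = 1.010626
δ_res = (-40.434 + 1000) × 1.010626 − 1000 = 969.763 − 1000 = -30.24‰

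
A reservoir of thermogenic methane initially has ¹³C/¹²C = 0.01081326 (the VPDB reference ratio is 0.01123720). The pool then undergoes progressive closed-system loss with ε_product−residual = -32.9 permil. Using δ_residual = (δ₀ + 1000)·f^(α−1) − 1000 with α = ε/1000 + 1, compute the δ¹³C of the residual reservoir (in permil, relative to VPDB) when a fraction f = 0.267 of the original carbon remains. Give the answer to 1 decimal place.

5.0 permil

δ₀ = (0.01081326/0.01123720 − 1)×1000 = (0.962274 − 1)×1000 = -37.726 permil
α − 1 = ε/1000 = -0.0329
f^(α−1) = 0.267^(-0.0329) = 1.044402
δ_res = (-37.726 + 1000) × 1.044402 − 1000 = 1005.001 − 1000 = 5.00 permil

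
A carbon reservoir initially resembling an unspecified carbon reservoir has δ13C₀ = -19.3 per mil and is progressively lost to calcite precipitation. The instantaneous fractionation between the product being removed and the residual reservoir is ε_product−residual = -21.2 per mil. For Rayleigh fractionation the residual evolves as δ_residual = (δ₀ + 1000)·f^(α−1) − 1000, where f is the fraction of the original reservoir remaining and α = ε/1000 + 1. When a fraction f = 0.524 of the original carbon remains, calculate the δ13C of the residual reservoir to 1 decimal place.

-5.8 per mil

Rayleigh residual: δ_res = (δ₀ + 1000)·f^(α−1) − 1000
α = ε/1000 + 1 = 0.97880, so α − 1 = -0.02120
f^(α−1) = 0.524^(-0.02120) = 1.013795
δ_res = (-19.3 + 1000) × 1.013795 − 1000 = 994.229 − 1000 = -5.77 per mil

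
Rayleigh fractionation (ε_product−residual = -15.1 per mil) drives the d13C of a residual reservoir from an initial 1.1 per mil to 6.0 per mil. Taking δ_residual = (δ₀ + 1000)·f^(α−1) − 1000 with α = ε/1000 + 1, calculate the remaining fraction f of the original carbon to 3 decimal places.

α − 1 = ε/1000 = -0.0151
(δ_res + 1000)/(δ₀ + 1000) = (6.0 + 1000)/(1.1 + 1000) = 1006.0/1001.1 = 1.004895
f = 1.004895^(1/-0.0151) = exp(ln(1.004895)/-0.0151) = exp(0.00488/-0.0151)
f = exp(-0.3234) = 0.7237

0.724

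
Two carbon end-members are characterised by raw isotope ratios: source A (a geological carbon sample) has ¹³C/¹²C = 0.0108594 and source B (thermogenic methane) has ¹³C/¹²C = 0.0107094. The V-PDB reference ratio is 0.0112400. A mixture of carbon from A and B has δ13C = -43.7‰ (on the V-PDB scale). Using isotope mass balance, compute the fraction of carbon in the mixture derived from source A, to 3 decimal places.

0.263

δ_A = (0.0108594/0.0112400 − 1)×1000 = (0.966139 − 1)×1000 = -33.861‰
δ_B = (0.0107094/0.0112400 − 1)×1000 = (0.952794 − 1)×1000 = -47.206‰
f_A = (δ_mix − δ_B)/(δ_A − δ_B) = (-43.7 − (-47.206))/(-33.861 − (-47.206))
f_A = 3.506 / 13.345 = 0.2627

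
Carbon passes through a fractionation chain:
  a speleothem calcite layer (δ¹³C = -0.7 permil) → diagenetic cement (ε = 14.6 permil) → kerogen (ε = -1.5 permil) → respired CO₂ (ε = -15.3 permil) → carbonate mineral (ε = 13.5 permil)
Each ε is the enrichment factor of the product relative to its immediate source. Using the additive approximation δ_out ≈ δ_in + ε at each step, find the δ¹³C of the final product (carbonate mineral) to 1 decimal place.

10.6 permil

step 1: δ ≈ -0.7 + (14.6) = 13.9 permil
step 2: δ ≈ 13.9 + (-1.5) = 12.4 permil
step 3: δ ≈ 12.4 + (-15.3) = -2.9 permil
step 4: δ ≈ -2.9 + (13.5) = 10.6 permil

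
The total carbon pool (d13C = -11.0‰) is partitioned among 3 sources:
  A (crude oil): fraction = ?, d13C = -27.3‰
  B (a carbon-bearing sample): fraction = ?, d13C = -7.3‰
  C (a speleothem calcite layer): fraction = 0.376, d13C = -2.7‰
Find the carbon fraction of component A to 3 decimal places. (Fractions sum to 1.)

Let f_A and f_B be the unknown fractions; fractions sum to 1 so f_A + f_B = 0.624.
Mass balance: Σ fᵢ·δᵢ = δ_bulk ⇒ f_A·(-27.3) + f_B·(-7.3) = -11.0 − (-1.015) = -9.985
Substitute f_B = 0.624 − f_A:
f_A·(-27.3 − -7.3) = -9.985 − 0.624×(-7.3) = -5.430
f_A = -5.430 / -20.0 = 0.2715

0.271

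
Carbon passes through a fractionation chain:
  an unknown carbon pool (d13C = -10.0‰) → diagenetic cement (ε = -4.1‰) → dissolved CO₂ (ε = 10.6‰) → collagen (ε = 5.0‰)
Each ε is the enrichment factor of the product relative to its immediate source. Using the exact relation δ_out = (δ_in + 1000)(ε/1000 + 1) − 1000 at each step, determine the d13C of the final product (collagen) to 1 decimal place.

1.4‰

step 1: δ = (-10.00 + 1000)·(-4.1/1000 + 1) − 1000 = -14.06‰
step 2: δ = (-14.06 + 1000)·(10.6/1000 + 1) − 1000 = -3.61‰
step 3: δ = (-3.61 + 1000)·(5.0/1000 + 1) − 1000 = 1.37‰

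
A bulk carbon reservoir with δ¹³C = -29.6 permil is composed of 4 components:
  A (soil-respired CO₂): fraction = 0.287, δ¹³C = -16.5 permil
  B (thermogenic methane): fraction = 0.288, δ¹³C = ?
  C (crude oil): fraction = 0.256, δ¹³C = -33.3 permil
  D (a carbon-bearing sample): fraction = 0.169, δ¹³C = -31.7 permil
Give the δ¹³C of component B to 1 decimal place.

-38.1 permil

Isotope mass balance: δ_bulk = Σ fᵢ·δᵢ.
-29.6 = 0.287×(-16.5) + 0.288×δ_B + 0.256×(-33.3) + 0.169×(-31.7)
0.288·δ_B = -29.6 − (-18.618) = -10.982
δ_B = -10.982 / 0.288 = -38.13 permil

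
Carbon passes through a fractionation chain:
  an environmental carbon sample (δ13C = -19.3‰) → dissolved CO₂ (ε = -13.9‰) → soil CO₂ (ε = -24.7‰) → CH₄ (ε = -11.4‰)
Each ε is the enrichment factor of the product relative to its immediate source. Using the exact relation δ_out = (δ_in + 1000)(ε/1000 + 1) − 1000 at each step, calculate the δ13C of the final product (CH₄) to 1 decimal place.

step 1: δ = (-19.30 + 1000)·(-13.9/1000 + 1) − 1000 = -32.93‰
step 2: δ = (-32.93 + 1000)·(-24.7/1000 + 1) − 1000 = -56.82‰
step 3: δ = (-56.82 + 1000)·(-11.4/1000 + 1) − 1000 = -67.57‰

-67.6‰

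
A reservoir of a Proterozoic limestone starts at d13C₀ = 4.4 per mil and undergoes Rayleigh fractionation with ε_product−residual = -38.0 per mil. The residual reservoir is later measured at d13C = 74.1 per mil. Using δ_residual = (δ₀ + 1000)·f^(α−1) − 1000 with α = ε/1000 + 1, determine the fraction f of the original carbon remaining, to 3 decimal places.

α − 1 = ε/1000 = -0.0380
(δ_res + 1000)/(δ₀ + 1000) = (74.1 + 1000)/(4.4 + 1000) = 1074.1/1004.4 = 1.069395
f = 1.069395^(1/-0.0380) = exp(ln(1.069395)/-0.0380) = exp(0.06709/-0.0380)
f = exp(-1.7656) = 0.1711

0.171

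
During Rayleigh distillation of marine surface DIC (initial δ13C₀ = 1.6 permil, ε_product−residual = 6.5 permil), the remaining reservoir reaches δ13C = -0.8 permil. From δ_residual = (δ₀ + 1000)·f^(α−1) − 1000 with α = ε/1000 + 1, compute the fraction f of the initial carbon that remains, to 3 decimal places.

0.691

α − 1 = ε/1000 = 0.0065
(δ_res + 1000)/(δ₀ + 1000) = (-0.8 + 1000)/(1.6 + 1000) = 999.2/1001.6 = 0.997604
f = 0.997604^(1/0.0065) = exp(ln(0.997604)/0.0065) = exp(-0.00240/0.0065)
f = exp(-0.3691) = 0.6914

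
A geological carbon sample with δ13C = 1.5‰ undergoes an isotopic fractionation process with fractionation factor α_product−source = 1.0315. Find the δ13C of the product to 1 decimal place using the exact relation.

33.0‰

δ_product = (δ_source + 1000)·α − 1000
δ_product = (1.5 + 1000) × 1.0315 − 1000
δ_product = 1033.047 − 1000 = 33.05‰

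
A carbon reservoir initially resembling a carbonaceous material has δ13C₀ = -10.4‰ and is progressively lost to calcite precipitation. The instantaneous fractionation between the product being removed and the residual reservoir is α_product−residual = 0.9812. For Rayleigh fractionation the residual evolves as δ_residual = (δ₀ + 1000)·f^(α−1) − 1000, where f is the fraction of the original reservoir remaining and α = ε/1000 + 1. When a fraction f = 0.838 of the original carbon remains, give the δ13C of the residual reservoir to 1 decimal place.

-7.1‰

Rayleigh residual: δ_res = (δ₀ + 1000)·f^(α−1) − 1000
α − 1 = -0.01880
f^(α−1) = 0.838^(-0.01880) = 1.003328
δ_res = (-10.4 + 1000) × 1.003328 − 1000 = 992.894 − 1000 = -7.11‰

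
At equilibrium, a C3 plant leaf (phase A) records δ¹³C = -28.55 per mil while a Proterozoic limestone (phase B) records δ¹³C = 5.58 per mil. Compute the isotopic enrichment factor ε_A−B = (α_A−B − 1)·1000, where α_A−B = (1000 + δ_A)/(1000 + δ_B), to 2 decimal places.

-33.94 per mil

α_A−B = (1000 + -28.55) / (1000 + 5.58) = 971.45 / 1005.58 = 0.966059
ε_A−B = (0.966059 − 1) × 1000 = -33.941 per mil
(The approximation ε ≈ δ_A − δ_B would give -34.13 per mil.)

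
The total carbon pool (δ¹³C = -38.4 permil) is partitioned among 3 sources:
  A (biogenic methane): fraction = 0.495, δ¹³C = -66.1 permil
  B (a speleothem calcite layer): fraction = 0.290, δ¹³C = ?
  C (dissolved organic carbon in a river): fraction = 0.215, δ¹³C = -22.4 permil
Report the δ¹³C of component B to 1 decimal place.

Isotope mass balance: δ_bulk = Σ fᵢ·δᵢ.
-38.4 = 0.495×(-66.1) + 0.290×δ_B + 0.215×(-22.4)
0.290·δ_B = -38.4 − (-37.535) = -0.864
δ_B = -0.864 / 0.290 = -2.98 permil

-3.0 permil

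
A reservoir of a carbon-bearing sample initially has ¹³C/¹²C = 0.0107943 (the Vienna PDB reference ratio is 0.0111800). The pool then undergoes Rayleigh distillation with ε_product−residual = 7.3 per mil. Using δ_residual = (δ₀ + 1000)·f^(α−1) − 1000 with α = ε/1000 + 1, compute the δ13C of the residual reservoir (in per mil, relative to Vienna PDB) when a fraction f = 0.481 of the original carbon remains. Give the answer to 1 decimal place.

δ₀ = (0.0107943/0.0111800 − 1)×1000 = (0.965501 − 1)×1000 = -34.499 per mil
α − 1 = ε/1000 = 0.0073
f^(α−1) = 0.481^(0.0073) = 0.994671
δ_res = (-34.499 + 1000) × 0.994671 − 1000 = 960.356 − 1000 = -39.64 per mil

-39.6 per mil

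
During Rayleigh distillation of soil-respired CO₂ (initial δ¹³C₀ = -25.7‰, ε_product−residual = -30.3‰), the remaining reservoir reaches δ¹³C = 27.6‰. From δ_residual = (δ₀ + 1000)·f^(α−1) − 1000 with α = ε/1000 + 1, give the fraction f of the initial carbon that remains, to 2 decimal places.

0.17

α − 1 = ε/1000 = -0.0303
(δ_res + 1000)/(δ₀ + 1000) = (27.6 + 1000)/(-25.7 + 1000) = 1027.6/974.3 = 1.054706
f = 1.054706^(1/-0.0303) = exp(ln(1.054706)/-0.0303) = exp(0.05326/-0.0303)
f = exp(-1.7578) = 0.1724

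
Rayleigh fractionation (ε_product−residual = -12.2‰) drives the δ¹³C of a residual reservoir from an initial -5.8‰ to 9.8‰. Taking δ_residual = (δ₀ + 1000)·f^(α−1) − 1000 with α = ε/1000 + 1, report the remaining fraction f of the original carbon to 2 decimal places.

0.28

α − 1 = ε/1000 = -0.0122
(δ_res + 1000)/(δ₀ + 1000) = (9.8 + 1000)/(-5.8 + 1000) = 1009.8/994.2 = 1.015691
f = 1.015691^(1/-0.0122) = exp(ln(1.015691)/-0.0122) = exp(0.01557/-0.0122)
f = exp(-1.2762) = 0.2791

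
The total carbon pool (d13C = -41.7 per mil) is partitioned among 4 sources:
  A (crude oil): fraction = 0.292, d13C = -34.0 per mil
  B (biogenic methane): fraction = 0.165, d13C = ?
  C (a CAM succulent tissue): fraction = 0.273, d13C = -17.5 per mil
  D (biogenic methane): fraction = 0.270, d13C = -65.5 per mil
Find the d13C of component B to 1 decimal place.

Isotope mass balance: δ_bulk = Σ fᵢ·δᵢ.
-41.7 = 0.292×(-34.0) + 0.165×δ_B + 0.273×(-17.5) + 0.270×(-65.5)
0.165·δ_B = -41.7 − (-32.391) = -9.309
δ_B = -9.309 / 0.165 = -56.42 per mil

-56.4 per mil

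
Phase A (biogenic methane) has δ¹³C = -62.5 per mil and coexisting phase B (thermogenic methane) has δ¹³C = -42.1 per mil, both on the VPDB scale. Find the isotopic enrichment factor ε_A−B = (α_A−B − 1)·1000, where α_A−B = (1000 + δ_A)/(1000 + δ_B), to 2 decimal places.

α_A−B = (1000 + -62.5) / (1000 + -42.1) = 937.5 / 957.9 = 0.978703
ε_A−B = (0.978703 − 1) × 1000 = -21.297 per mil
(The approximation ε ≈ δ_A − δ_B would give -20.4 per mil.)

-21.30 per mil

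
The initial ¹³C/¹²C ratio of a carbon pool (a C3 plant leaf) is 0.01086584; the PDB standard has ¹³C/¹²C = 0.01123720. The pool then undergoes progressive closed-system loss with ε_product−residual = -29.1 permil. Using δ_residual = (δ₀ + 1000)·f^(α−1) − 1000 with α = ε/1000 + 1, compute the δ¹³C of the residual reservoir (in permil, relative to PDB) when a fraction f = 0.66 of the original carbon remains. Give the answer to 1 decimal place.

δ₀ = (0.01086584/0.01123720 − 1)×1000 = (0.966953 − 1)×1000 = -33.047 permil
α − 1 = ε/1000 = -0.0291
f^(α−1) = 0.66^(-0.0291) = 1.012165
δ_res = (-33.047 + 1000) × 1.012165 − 1000 = 978.716 − 1000 = -21.28 permil

-21.3 permil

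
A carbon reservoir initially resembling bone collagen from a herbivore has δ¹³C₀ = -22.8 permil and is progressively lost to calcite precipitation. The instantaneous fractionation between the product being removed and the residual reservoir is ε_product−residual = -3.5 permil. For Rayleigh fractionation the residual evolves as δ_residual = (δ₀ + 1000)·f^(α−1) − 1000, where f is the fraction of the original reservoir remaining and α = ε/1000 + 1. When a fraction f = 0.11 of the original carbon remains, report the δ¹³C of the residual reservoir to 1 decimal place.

Rayleigh residual: δ_res = (δ₀ + 1000)·f^(α−1) − 1000
α = ε/1000 + 1 = 0.99650, so α − 1 = -0.00350
f^(α−1) = 0.11^(-0.00350) = 1.007755
δ_res = (-22.8 + 1000) × 1.007755 − 1000 = 984.779 − 1000 = -15.22 permil

-15.2 permil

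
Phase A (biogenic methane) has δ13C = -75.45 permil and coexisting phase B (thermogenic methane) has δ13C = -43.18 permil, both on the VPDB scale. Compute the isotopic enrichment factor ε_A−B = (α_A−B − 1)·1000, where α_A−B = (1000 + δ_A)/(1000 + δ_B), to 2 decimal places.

-33.73 permil

α_A−B = (1000 + -75.45) / (1000 + -43.18) = 924.55 / 956.82 = 0.966274
ε_A−B = (0.966274 − 1) × 1000 = -33.726 permil
(The approximation ε ≈ δ_A − δ_B would give -32.27 permil.)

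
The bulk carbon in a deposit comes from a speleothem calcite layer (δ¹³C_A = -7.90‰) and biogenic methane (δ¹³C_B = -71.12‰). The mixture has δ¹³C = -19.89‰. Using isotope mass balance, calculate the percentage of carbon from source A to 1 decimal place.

81.0%

δ_mix = f_A·δ_A + (1 − f_A)·δ_B  ⇒  f_A = (δ_mix − δ_B)/(δ_A − δ_B)
f_A = (-19.89 − (-71.12)) / (-7.90 − (-71.12))
f_A = 51.23 / 63.22 = 0.8103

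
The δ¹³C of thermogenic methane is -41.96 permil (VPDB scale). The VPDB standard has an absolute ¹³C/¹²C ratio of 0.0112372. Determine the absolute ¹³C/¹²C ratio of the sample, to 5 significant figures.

R_sample = R_standard × (δ¹³C/1000 + 1)
R_sample = 0.0112372 × (-41.96/1000 + 1) = 0.0112372 × 0.958040
R_sample = 0.0107657

0.010766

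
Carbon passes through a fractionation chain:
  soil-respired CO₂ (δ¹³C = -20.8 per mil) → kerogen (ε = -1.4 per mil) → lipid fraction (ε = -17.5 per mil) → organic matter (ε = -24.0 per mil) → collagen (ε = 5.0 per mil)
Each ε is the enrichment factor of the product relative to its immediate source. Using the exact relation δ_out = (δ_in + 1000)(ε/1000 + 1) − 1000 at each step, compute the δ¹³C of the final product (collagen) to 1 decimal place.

-57.7 per mil

step 1: δ = (-20.80 + 1000)·(-1.4/1000 + 1) − 1000 = -22.17 per mil
step 2: δ = (-22.17 + 1000)·(-17.5/1000 + 1) − 1000 = -39.28 per mil
step 3: δ = (-39.28 + 1000)·(-24.0/1000 + 1) − 1000 = -62.34 per mil
step 4: δ = (-62.34 + 1000)·(5.0/1000 + 1) − 1000 = -57.65 per mil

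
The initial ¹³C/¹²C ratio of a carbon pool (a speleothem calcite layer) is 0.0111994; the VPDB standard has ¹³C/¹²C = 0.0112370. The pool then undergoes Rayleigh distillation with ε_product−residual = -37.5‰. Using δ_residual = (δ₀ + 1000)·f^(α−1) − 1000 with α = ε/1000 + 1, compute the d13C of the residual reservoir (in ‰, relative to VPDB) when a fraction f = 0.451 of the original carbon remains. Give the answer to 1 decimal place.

δ₀ = (0.0111994/0.0112370 − 1)×1000 = (0.996654 − 1)×1000 = -3.346‰
α − 1 = ε/1000 = -0.0375
f^(α−1) = 0.451^(-0.0375) = 1.030311
δ_res = (-3.346 + 1000) × 1.030311 − 1000 = 1026.864 − 1000 = 26.86‰

26.9‰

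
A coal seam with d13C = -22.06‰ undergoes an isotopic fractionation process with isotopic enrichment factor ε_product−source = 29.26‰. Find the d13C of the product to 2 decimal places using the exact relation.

6.55‰

Exactly, δ_product = (δ_source + 1000)·(ε/1000 + 1) − 1000.
δ_product = (-22.06 + 1000) × (29.26/1000 + 1) − 1000
δ_product = 6.555‰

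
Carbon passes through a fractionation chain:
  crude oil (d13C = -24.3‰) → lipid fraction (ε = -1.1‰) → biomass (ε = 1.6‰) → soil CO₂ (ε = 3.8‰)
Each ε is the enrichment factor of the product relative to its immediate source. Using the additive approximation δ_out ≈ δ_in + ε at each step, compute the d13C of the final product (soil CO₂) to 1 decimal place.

-20.0‰

step 1: δ ≈ -24.3 + (-1.1) = -25.4‰
step 2: δ ≈ -25.4 + (1.6) = -23.8‰
step 3: δ ≈ -23.8 + (3.8) = -20.0‰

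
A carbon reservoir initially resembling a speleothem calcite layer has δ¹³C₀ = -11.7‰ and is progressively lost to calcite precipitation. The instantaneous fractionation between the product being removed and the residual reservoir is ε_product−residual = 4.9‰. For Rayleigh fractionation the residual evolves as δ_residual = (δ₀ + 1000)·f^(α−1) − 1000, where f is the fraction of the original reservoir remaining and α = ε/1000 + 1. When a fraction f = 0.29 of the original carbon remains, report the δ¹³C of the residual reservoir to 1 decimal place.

-17.7‰

Rayleigh residual: δ_res = (δ₀ + 1000)·f^(α−1) − 1000
α = ε/1000 + 1 = 1.00490, so α − 1 = 0.00490
f^(α−1) = 0.29^(0.00490) = 0.993953
δ_res = (-11.7 + 1000) × 0.993953 − 1000 = 982.324 − 1000 = -17.68‰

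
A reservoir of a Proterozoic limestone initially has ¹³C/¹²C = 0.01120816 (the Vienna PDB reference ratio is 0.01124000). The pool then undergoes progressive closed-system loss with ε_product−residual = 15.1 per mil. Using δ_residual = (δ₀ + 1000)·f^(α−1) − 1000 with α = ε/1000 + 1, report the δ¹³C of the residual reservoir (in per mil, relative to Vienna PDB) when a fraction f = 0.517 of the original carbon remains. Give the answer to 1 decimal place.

δ₀ = (0.01120816/0.01124000 − 1)×1000 = (0.997167 − 1)×1000 = -2.833 per mil
α − 1 = ε/1000 = 0.0151
f^(α−1) = 0.517^(0.0151) = 0.990088
δ_res = (-2.833 + 1000) × 0.990088 − 1000 = 987.283 − 1000 = -12.72 per mil

-12.7 per mil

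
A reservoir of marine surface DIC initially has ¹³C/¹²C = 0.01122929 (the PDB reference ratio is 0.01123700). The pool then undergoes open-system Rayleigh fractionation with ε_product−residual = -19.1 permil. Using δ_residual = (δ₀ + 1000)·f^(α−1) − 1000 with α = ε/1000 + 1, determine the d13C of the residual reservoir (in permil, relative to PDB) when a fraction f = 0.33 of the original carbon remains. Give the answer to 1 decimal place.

20.7 permil

δ₀ = (0.01122929/0.01123700 − 1)×1000 = (0.999314 − 1)×1000 = -0.686 permil
α − 1 = ε/1000 = -0.0191
f^(α−1) = 0.33^(-0.0191) = 1.021401
δ_res = (-0.686 + 1000) × 1.021401 − 1000 = 1020.700 − 1000 = 20.70 permil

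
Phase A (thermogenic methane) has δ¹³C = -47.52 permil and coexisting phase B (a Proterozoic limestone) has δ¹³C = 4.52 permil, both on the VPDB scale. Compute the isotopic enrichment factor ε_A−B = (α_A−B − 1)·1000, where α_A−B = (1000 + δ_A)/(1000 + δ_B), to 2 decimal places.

-51.81 permil

α_A−B = (1000 + -47.52) / (1000 + 4.52) = 952.48 / 1004.52 = 0.948194
ε_A−B = (0.948194 − 1) × 1000 = -51.806 permil
(The approximation ε ≈ δ_A − δ_B would give -52.04 permil.)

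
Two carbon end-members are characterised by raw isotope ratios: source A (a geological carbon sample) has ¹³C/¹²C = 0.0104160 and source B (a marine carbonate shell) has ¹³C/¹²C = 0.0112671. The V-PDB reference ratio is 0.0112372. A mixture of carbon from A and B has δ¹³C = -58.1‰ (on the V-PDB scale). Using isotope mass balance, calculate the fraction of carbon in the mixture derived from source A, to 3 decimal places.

0.802

δ_A = (0.0104160/0.0112372 − 1)×1000 = (0.926921 − 1)×1000 = -73.079‰
δ_B = (0.0112671/0.0112372 − 1)×1000 = (1.002661 − 1)×1000 = 2.661‰
f_A = (δ_mix − δ_B)/(δ_A − δ_B) = (-58.1 − (2.661))/(-73.079 − (2.661))
f_A = -60.761 / -75.740 = 0.8022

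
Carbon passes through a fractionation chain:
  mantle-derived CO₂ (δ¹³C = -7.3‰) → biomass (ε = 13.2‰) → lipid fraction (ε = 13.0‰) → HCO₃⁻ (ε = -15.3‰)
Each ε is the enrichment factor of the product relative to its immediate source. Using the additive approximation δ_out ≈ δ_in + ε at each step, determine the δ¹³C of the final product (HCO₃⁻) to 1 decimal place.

3.6‰

step 1: δ ≈ -7.3 + (13.2) = 5.9‰
step 2: δ ≈ 5.9 + (13.0) = 18.9‰
step 3: δ ≈ 18.9 + (-15.3) = 3.6‰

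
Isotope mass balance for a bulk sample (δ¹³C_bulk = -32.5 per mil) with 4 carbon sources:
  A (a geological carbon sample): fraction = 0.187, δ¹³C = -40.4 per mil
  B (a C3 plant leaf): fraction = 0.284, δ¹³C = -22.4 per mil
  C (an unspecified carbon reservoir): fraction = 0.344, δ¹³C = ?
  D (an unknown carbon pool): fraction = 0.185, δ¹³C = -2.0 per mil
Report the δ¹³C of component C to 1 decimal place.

-52.9 per mil

Isotope mass balance: δ_bulk = Σ fᵢ·δᵢ.
-32.5 = 0.187×(-40.4) + 0.284×(-22.4) + 0.344×δ_C + 0.185×(-2.0)
0.344·δ_C = -32.5 − (-14.286) = -18.214
δ_C = -18.214 / 0.344 = -52.95 per mil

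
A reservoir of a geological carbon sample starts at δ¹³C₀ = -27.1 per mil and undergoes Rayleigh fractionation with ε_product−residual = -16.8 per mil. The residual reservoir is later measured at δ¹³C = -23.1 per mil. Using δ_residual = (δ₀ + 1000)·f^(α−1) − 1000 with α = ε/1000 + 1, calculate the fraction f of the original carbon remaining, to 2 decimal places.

α − 1 = ε/1000 = -0.0168
(δ_res + 1000)/(δ₀ + 1000) = (-23.1 + 1000)/(-27.1 + 1000) = 976.9/972.9 = 1.004111
f = 1.004111^(1/-0.0168) = exp(ln(1.004111)/-0.0168) = exp(0.00410/-0.0168)
f = exp(-0.2442) = 0.7833

0.78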